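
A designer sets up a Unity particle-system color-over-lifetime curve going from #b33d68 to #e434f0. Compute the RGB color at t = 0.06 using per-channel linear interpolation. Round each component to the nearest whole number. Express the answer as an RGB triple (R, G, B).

#b33d68 → (179, 61, 104); #e434f0 → (228, 52, 240).
R = 179 + 0.06 × (228 − 179) = 179 + 0.06 × 49 = 181.94 → 182
G = 61 + 0.06 × (52 − 61) = 61 + 0.06 × -9 = 60.46 → 60
B = 104 + 0.06 × (240 − 104) = 104 + 0.06 × 136 = 112.16 → 112

(182, 60, 112)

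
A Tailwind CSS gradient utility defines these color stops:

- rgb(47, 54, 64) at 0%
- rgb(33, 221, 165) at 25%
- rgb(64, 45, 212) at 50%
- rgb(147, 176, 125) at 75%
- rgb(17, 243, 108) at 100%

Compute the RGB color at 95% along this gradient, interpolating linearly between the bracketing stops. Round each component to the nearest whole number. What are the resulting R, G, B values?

95% lies between the 75% and 100% stops, so the local fraction is t = (95 − 75)/(100 − 75) = 20/25 ≈ 0.8.
R = 147 + 0.8 × (17 − 147) = 43 → 43
G = 176 + 0.8 × (243 − 176) = 229.6 → 230
B = 125 + 0.8 × (108 − 125) = 111.4 → 111

(43, 230, 111)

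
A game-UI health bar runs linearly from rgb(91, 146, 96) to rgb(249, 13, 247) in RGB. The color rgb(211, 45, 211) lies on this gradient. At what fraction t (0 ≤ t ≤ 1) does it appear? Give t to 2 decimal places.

Invert the lerp on the R channel (largest span, 158): t = (211 − 91) / (249 − 91) = 120/158 = 0.75949.
Check on G: (45 − 146)/(13 − 146) = 0.7594 ✓

0.76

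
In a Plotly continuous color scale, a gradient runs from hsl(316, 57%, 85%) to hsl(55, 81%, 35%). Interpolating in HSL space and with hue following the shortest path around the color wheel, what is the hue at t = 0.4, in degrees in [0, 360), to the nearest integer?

356

Hue: 55 − 316 = -261°, but |-261| > 180 so the shorter arc goes the other way: Δh = -261 + 360 = 99°.
H = 316 + 0.4 × (99) = 355.6 → 356°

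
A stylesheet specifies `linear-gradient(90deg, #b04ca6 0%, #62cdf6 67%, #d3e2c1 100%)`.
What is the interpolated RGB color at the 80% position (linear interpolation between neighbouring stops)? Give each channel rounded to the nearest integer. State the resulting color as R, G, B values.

(143, 213, 225)

80% lies between the 67% and 100% stops, so the local fraction is t = (80 − 67)/(100 − 67) = 13/33 ≈ 0.3939.
#62cdf6 → (98, 205, 246); #d3e2c1 → (211, 226, 193).
R = 98 + 0.3939 × (211 − 98) = 142.511 → 143
G = 205 + 0.3939 × (226 − 205) = 213.272 → 213
B = 246 + 0.3939 × (193 − 246) = 225.123 → 225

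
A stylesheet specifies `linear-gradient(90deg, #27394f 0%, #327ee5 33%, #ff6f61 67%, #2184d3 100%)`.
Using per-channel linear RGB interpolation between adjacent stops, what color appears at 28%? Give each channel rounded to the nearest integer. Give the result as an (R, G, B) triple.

(48, 116, 206)

28% lies between the 0% and 33% stops, so the local fraction is t = (28 − 0)/(33 − 0) = 28/33 ≈ 0.8485.
#27394f → (39, 57, 79); #327ee5 → (50, 126, 229).
R = 39 + 0.8485 × (50 − 39) = 48.334 → 48
G = 57 + 0.8485 × (126 − 57) = 115.547 → 116
B = 79 + 0.8485 × (229 − 79) = 206.275 → 206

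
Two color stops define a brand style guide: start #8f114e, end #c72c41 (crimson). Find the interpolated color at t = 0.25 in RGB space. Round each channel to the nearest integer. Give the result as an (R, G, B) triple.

#8f114e → (143, 17, 78); #c72c41 → (199, 44, 65).
R = 143 + 0.25 × (199 − 143) = 143 + 0.25 × 56 = 157 → 157
G = 17 + 0.25 × (44 − 17) = 17 + 0.25 × 27 = 23.75 → 24
B = 78 + 0.25 × (65 − 78) = 78 + 0.25 × -13 = 74.75 → 75

(157, 24, 75)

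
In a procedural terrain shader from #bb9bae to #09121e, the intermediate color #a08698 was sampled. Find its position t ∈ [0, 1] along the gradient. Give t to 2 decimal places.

Invert the lerp on the R channel (largest span, 178): t = (160 − 187) / (9 − 187) = -27/-178 = 0.15169.
Check on G: (134 − 155)/(18 − 155) = 0.1533 ✓

0.15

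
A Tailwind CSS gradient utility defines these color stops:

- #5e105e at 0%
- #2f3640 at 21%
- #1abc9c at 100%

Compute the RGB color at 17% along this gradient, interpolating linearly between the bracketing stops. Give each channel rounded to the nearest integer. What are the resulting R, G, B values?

(56, 47, 70)

17% lies between the 0% and 21% stops, so the local fraction is t = (17 − 0)/(21 − 0) = 17/21 ≈ 0.8095.
#5e105e → (94, 16, 94); #2f3640 → (47, 54, 64).
R = 94 + 0.8095 × (47 − 94) = 55.953 → 56
G = 16 + 0.8095 × (54 − 16) = 46.761 → 47
B = 94 + 0.8095 × (64 − 94) = 69.715 → 70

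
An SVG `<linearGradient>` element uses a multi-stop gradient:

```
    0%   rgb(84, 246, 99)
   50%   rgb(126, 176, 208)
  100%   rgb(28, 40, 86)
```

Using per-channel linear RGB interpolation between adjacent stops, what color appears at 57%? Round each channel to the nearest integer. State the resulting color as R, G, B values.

(112, 157, 191)

57% lies between the 50% and 100% stops, so the local fraction is t = (57 − 50)/(100 − 50) = 7/50 ≈ 0.14.
R = 126 + 0.14 × (28 − 126) = 112.28 → 112
G = 176 + 0.14 × (40 − 176) = 156.96 → 157
B = 208 + 0.14 × (86 − 208) = 190.92 → 191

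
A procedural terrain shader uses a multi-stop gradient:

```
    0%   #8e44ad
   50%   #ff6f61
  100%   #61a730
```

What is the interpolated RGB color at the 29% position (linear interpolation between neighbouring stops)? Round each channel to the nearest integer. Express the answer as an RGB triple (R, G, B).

29% lies between the 0% and 50% stops, so the local fraction is t = (29 − 0)/(50 − 0) = 29/50 ≈ 0.58.
#8e44ad → (142, 68, 173); #ff6f61 → (255, 111, 97).
R = 142 + 0.58 × (255 − 142) = 207.54 → 208
G = 68 + 0.58 × (111 − 68) = 92.94 → 93
B = 173 + 0.58 × (97 − 173) = 128.92 → 129

(208, 93, 129)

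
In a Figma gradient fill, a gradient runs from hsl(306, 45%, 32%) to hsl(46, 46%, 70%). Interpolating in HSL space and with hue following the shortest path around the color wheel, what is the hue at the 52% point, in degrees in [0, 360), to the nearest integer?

358

Hue: 46 − 306 = -260°, but |-260| > 180 so the shorter arc goes the other way: Δh = -260 + 360 = 100°.
H = 306 + 0.52 × (100) = 358 → 358°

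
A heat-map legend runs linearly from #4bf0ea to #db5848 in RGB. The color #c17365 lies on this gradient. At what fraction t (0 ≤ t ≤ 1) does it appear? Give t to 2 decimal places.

Invert the lerp on the B channel (largest span, 162): t = (101 − 234) / (72 − 234) = -133/-162 = 0.82099.
Check on R: (193 − 75)/(219 − 75) = 0.8194 ✓

0.82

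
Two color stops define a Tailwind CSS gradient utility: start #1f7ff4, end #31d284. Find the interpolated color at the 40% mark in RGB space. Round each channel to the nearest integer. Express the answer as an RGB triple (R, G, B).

#1f7ff4 → (31, 127, 244); #31d284 → (49, 210, 132).
40% corresponds to t = 0.4.
R = 31 + 0.4 × (49 − 31) = 31 + 0.4 × 18 = 38.2 → 38
G = 127 + 0.4 × (210 − 127) = 127 + 0.4 × 83 = 160.2 → 160
B = 244 + 0.4 × (132 − 244) = 244 + 0.4 × -112 = 199.2 → 199

(38, 160, 199)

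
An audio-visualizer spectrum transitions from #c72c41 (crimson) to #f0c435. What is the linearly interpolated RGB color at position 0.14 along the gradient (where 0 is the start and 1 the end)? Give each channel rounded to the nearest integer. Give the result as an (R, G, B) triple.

#c72c41 → (199, 44, 65); #f0c435 → (240, 196, 53).
R = 199 + 0.14 × (240 − 199) = 199 + 0.14 × 41 = 204.74 → 205
G = 44 + 0.14 × (196 − 44) = 44 + 0.14 × 152 = 65.28 → 65
B = 65 + 0.14 × (53 − 65) = 65 + 0.14 × -12 = 63.32 → 63

(205, 65, 63)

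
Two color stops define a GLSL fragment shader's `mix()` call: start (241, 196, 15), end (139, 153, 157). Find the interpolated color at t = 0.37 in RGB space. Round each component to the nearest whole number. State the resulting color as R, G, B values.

R = 241 + 0.37 × (139 − 241) = 241 + 0.37 × -102 = 203.26 → 203
G = 196 + 0.37 × (153 − 196) = 196 + 0.37 × -43 = 180.09 → 180
B = 15 + 0.37 × (157 − 15) = 15 + 0.37 × 142 = 67.54 → 68
So the blended color is (203, 180, 68), about #cbb444.

(203, 180, 68)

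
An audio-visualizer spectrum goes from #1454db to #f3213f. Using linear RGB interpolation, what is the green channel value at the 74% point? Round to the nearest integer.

G₁ = 84 (from #1454db), G₂ = 33 (from #f3213f).
G = 84 + 0.74 × (33 − 84) = 46.26 → 46

46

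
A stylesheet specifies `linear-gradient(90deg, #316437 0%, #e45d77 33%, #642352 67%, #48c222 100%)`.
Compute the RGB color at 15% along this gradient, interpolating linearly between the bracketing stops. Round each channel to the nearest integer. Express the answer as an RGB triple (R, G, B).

(130, 97, 84)

15% lies between the 0% and 33% stops, so the local fraction is t = (15 − 0)/(33 − 0) = 15/33 ≈ 0.4545.
#316437 → (49, 100, 55); #e45d77 → (228, 93, 119).
R = 49 + 0.4545 × (228 − 49) = 130.356 → 130
G = 100 + 0.4545 × (93 − 100) = 96.819 → 97
B = 55 + 0.4545 × (119 − 55) = 84.088 → 84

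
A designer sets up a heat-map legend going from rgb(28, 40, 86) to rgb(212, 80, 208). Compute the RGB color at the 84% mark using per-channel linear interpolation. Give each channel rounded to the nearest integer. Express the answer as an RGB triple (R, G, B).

(183, 74, 188)

84% corresponds to t = 0.84.
R = 28 + 0.84 × (212 − 28) = 28 + 0.84 × 184 = 182.56 → 183
G = 40 + 0.84 × (80 − 40) = 40 + 0.84 × 40 = 73.6 → 74
B = 86 + 0.84 × (208 − 86) = 86 + 0.84 × 122 = 188.48 → 188
So the blended color is (183, 74, 188), about #b74abc.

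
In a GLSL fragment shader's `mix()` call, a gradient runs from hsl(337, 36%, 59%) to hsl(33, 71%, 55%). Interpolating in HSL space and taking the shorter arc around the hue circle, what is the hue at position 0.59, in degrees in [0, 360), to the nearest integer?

10

Hue: 33 − 337 = -304°, but |-304| > 180 so the shorter arc goes the other way: Δh = -304 + 360 = 56°.
H = 337 + 0.59 × (56) = 370.04 → 370 → 370 mod 360 = 10°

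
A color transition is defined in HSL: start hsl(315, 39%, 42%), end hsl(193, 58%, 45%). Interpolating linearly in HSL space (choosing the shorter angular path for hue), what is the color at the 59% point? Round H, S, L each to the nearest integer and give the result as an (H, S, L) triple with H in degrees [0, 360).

(243, 50, 44)

Hue arc: Δh = 193 − 315 = -122° (|Δh| ≤ 180, already the shorter path).
H = 315 + 0.59 × (-122) = 243.02 → 243°
S = 39 + 0.59 × (58 − 39) = 50.21 → 50%
L = 42 + 0.59 × (45 − 42) = 43.77 → 44%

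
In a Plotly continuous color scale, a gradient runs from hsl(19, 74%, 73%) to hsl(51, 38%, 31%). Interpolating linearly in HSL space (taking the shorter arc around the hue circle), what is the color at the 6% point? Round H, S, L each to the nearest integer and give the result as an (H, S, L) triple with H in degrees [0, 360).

Hue arc: Δh = 51 − 19 = 32° (|Δh| ≤ 180, already the shorter path).
H = 19 + 0.06 × (32) = 20.92 → 21°
S = 74 + 0.06 × (38 − 74) = 71.84 → 72%
L = 73 + 0.06 × (31 − 73) = 70.48 → 70%

(21, 72, 70)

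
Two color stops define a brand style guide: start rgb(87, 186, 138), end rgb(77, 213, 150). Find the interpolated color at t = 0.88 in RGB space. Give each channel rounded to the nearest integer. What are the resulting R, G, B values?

R = 87 + 0.88 × (77 − 87) = 87 + 0.88 × -10 = 78.2 → 78
G = 186 + 0.88 × (213 − 186) = 186 + 0.88 × 27 = 209.76 → 210
B = 138 + 0.88 × (150 − 138) = 138 + 0.88 × 12 = 148.56 → 149

(78, 210, 149)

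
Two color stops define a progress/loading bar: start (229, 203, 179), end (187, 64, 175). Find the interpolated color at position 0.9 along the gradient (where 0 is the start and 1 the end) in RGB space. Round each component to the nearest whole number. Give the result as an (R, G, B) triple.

R = 229 + 0.9 × (187 − 229) = 229 + 0.9 × -42 = 191.2 → 191
G = 203 + 0.9 × (64 − 203) = 203 + 0.9 × -139 = 77.9 → 78
B = 179 + 0.9 × (175 − 179) = 179 + 0.9 × -4 = 175.4 → 175

(191, 78, 175)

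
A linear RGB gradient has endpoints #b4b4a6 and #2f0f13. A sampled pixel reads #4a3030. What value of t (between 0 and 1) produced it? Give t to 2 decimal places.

Invert the lerp on the G channel (largest span, 165): t = (48 − 180) / (15 − 180) = -132/-165 = 0.8.
Check on R: (74 − 180)/(47 − 180) = 0.797 ✓

0.80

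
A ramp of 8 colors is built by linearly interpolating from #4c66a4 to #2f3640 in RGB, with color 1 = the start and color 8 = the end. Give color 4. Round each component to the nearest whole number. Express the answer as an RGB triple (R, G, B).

With 8 swatches and endpoints inclusive, swatch 4 sits at t = (4 − 1)/(8 − 1) = 3/7 ≈ 0.4286.
#4c66a4 → (76, 102, 164); #2f3640 → (47, 54, 64).
R = 76 + 0.4286 × (47 − 76) = 63.571 → 64
G = 102 + 0.4286 × (54 − 102) = 81.427 → 81
B = 164 + 0.4286 × (64 − 164) = 121.14 → 121

(64, 81, 121)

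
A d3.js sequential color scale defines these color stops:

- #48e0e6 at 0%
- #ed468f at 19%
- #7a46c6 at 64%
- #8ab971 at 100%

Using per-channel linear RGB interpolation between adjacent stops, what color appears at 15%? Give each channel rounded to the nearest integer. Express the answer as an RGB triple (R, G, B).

(202, 102, 161)

15% lies between the 0% and 19% stops, so the local fraction is t = (15 − 0)/(19 − 0) = 15/19 ≈ 0.7895.
#48e0e6 → (72, 224, 230); #ed468f → (237, 70, 143).
R = 72 + 0.7895 × (237 − 72) = 202.267 → 202
G = 224 + 0.7895 × (70 − 224) = 102.417 → 102
B = 230 + 0.7895 × (143 − 230) = 161.314 → 161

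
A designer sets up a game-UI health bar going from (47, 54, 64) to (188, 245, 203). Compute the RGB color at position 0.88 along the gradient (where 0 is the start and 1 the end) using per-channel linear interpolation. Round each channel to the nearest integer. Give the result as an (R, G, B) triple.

(171, 222, 186)

R = 47 + 0.88 × (188 − 47) = 47 + 0.88 × 141 = 171.08 → 171
G = 54 + 0.88 × (245 − 54) = 54 + 0.88 × 191 = 222.08 → 222
B = 64 + 0.88 × (203 − 64) = 64 + 0.88 × 139 = 186.32 → 186
So the blended color is (171, 222, 186), about #abdeba.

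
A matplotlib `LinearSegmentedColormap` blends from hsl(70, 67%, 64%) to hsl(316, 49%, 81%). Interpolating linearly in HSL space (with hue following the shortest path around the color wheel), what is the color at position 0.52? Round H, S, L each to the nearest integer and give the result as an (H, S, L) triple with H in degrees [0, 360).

Hue: 316 − 70 = 246°, but |246| > 180 so the shorter arc goes the other way: Δh = 246 − 360 = -114°.
H = 70 + 0.52 × (-114) = 10.72 → 11°
S = 67 + 0.52 × (49 − 67) = 57.64 → 58%
L = 64 + 0.52 × (81 − 64) = 72.84 → 73%

(11, 58, 73)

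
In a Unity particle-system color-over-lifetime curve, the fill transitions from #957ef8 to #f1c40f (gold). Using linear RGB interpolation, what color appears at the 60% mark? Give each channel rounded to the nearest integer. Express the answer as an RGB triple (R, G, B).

#957ef8 → (149, 126, 248); #f1c40f → (241, 196, 15).
60% corresponds to t = 0.6.
R = 149 + 0.6 × (241 − 149) = 149 + 0.6 × 92 = 204.2 → 204
G = 126 + 0.6 × (196 − 126) = 126 + 0.6 × 70 = 168 → 168
B = 248 + 0.6 × (15 − 248) = 248 + 0.6 × -233 = 108.2 → 108

(204, 168, 108)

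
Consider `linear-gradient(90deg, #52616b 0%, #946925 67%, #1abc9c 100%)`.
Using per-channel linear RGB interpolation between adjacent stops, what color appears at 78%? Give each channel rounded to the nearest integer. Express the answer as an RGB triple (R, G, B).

78% lies between the 67% and 100% stops, so the local fraction is t = (78 − 67)/(100 − 67) = 11/33 ≈ 0.3333.
#946925 → (148, 105, 37); #1abc9c → (26, 188, 156).
R = 148 + 0.3333 × (26 − 148) = 107.337 → 107
G = 105 + 0.3333 × (188 − 105) = 132.664 → 133
B = 37 + 0.3333 × (156 − 37) = 76.663 → 77

(107, 133, 77)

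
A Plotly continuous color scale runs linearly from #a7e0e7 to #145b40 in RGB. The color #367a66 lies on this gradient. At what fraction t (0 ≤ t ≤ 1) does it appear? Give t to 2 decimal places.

Invert the lerp on the B channel (largest span, 167): t = (102 − 231) / (64 − 231) = -129/-167 = 0.77246.
Check on R: (54 − 167)/(20 − 167) = 0.7687 ✓

0.77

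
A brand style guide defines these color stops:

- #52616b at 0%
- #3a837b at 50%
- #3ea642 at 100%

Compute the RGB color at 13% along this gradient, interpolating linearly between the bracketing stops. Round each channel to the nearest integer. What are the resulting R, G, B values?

(76, 106, 111)

13% lies between the 0% and 50% stops, so the local fraction is t = (13 − 0)/(50 − 0) = 13/50 ≈ 0.26.
#52616b → (82, 97, 107); #3a837b → (58, 131, 123).
R = 82 + 0.26 × (58 − 82) = 75.76 → 76
G = 97 + 0.26 × (131 − 97) = 105.84 → 106
B = 107 + 0.26 × (123 − 107) = 111.16 → 111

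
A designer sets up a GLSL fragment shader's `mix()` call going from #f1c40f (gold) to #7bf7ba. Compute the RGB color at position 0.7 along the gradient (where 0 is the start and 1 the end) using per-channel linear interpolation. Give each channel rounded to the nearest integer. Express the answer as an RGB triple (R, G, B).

#f1c40f → (241, 196, 15); #7bf7ba → (123, 247, 186).
R = 241 + 0.7 × (123 − 241) = 241 + 0.7 × -118 = 158.4 → 158
G = 196 + 0.7 × (247 − 196) = 196 + 0.7 × 51 = 231.7 → 232
B = 15 + 0.7 × (186 − 15) = 15 + 0.7 × 171 = 134.7 → 135

(158, 232, 135)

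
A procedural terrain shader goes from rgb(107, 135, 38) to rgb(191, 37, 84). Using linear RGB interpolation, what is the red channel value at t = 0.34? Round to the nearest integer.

R = 107 + 0.34 × (191 − 107) = 135.56 → 136

136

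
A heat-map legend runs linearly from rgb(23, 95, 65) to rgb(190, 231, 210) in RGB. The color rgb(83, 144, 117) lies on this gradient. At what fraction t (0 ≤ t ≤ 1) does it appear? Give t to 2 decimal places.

Invert the lerp on the R channel (largest span, 167): t = (83 − 23) / (190 − 23) = 60/167 = 0.35928.
Check on G: (144 − 95)/(231 − 95) = 0.3603 ✓

0.36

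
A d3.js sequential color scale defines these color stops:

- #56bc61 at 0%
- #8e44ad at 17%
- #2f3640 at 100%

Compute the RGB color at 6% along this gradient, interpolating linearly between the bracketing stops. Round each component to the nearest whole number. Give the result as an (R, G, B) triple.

(106, 146, 124)

6% lies between the 0% and 17% stops, so the local fraction is t = (6 − 0)/(17 − 0) = 6/17 ≈ 0.3529.
#56bc61 → (86, 188, 97); #8e44ad → (142, 68, 173).
R = 86 + 0.3529 × (142 − 86) = 105.762 → 106
G = 188 + 0.3529 × (68 − 188) = 145.652 → 146
B = 97 + 0.3529 × (173 − 97) = 123.82 → 124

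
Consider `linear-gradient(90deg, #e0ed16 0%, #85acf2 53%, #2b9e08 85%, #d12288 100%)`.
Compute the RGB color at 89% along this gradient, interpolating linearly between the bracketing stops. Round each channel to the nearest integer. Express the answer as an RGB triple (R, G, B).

89% lies between the 85% and 100% stops, so the local fraction is t = (89 − 85)/(100 − 85) = 4/15 ≈ 0.2667.
#2b9e08 → (43, 158, 8); #d12288 → (209, 34, 136).
R = 43 + 0.2667 × (209 − 43) = 87.272 → 87
G = 158 + 0.2667 × (34 − 158) = 124.929 → 125
B = 8 + 0.2667 × (136 − 8) = 42.138 → 42

(87, 125, 42)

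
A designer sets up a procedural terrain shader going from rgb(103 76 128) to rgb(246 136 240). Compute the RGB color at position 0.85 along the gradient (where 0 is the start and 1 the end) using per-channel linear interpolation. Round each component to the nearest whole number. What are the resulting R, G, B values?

(225, 127, 223)

R = 103 + 0.85 × (246 − 103) = 103 + 0.85 × 143 = 224.55 → 225
G = 76 + 0.85 × (136 − 76) = 76 + 0.85 × 60 = 127 → 127
B = 128 + 0.85 × (240 − 128) = 128 + 0.85 × 112 = 223.2 → 223
So the blended color is (225, 127, 223), about #e17fdf.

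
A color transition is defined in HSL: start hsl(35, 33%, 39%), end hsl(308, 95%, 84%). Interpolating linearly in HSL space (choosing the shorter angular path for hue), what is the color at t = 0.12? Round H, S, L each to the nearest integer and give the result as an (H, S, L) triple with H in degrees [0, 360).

Hue: 308 − 35 = 273°, but |273| > 180 so the shorter arc goes the other way: Δh = 273 − 360 = -87°.
H = 35 + 0.12 × (-87) = 24.56 → 25°
S = 33 + 0.12 × (95 − 33) = 40.44 → 40%
L = 39 + 0.12 × (84 − 39) = 44.4 → 44%

(25, 40, 44)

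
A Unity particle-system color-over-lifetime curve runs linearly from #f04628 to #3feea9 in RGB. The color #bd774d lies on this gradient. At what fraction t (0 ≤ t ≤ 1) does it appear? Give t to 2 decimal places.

0.29

Invert the lerp on the R channel (largest span, 177): t = (189 − 240) / (63 − 240) = -51/-177 = 0.28814.
Check on G: (119 − 70)/(238 − 70) = 0.2917 ✓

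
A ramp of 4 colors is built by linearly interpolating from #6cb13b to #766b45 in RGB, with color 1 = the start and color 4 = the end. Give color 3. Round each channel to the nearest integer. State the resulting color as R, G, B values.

With 4 swatches and endpoints inclusive, swatch 3 sits at t = (3 − 1)/(4 − 1) = 2/3 ≈ 0.6667.
#6cb13b → (108, 177, 59); #766b45 → (118, 107, 69).
R = 108 + 0.6667 × (118 − 108) = 114.667 → 115
G = 177 + 0.6667 × (107 − 177) = 130.331 → 130
B = 59 + 0.6667 × (69 − 59) = 65.667 → 66

(115, 130, 66)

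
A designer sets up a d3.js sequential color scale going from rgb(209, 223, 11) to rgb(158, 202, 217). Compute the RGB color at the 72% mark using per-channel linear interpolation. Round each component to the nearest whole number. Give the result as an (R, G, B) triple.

(172, 208, 159)

72% corresponds to t = 0.72.
R = 209 + 0.72 × (158 − 209) = 209 + 0.72 × -51 = 172.28 → 172
G = 223 + 0.72 × (202 − 223) = 223 + 0.72 × -21 = 207.88 → 208
B = 11 + 0.72 × (217 − 11) = 11 + 0.72 × 206 = 159.32 → 159
So the blended color is (172, 208, 159), about #acd09f.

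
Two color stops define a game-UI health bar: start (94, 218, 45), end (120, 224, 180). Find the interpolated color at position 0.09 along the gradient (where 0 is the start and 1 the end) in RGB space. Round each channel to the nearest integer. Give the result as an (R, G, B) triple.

(96, 219, 57)

R = 94 + 0.09 × (120 − 94) = 94 + 0.09 × 26 = 96.34 → 96
G = 218 + 0.09 × (224 − 218) = 218 + 0.09 × 6 = 218.54 → 219
B = 45 + 0.09 × (180 − 45) = 45 + 0.09 × 135 = 57.15 → 57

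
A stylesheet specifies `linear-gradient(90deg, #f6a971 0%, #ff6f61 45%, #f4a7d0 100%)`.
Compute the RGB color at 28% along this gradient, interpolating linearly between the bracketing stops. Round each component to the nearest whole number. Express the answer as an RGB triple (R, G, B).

(252, 133, 103)

28% lies between the 0% and 45% stops, so the local fraction is t = (28 − 0)/(45 − 0) = 28/45 ≈ 0.6222.
#f6a971 → (246, 169, 113); #ff6f61 → (255, 111, 97).
R = 246 + 0.6222 × (255 − 246) = 251.6 → 252
G = 169 + 0.6222 × (111 − 169) = 132.912 → 133
B = 113 + 0.6222 × (97 − 113) = 103.045 → 103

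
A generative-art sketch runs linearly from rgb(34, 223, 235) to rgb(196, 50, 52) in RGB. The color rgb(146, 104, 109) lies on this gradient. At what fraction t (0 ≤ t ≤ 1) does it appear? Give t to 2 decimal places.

0.69

Invert the lerp on the B channel (largest span, 183): t = (109 − 235) / (52 − 235) = -126/-183 = 0.68852.
Check on R: (146 − 34)/(196 − 34) = 0.6914 ✓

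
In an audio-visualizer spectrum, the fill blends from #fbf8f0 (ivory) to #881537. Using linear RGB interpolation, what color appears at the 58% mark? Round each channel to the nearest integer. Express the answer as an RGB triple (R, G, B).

(184, 116, 133)

#fbf8f0 → (251, 248, 240); #881537 → (136, 21, 55).
58% corresponds to t = 0.58.
R = 251 + 0.58 × (136 − 251) = 251 + 0.58 × -115 = 184.3 → 184
G = 248 + 0.58 × (21 − 248) = 248 + 0.58 × -227 = 116.34 → 116
B = 240 + 0.58 × (55 − 240) = 240 + 0.58 × -185 = 132.7 → 133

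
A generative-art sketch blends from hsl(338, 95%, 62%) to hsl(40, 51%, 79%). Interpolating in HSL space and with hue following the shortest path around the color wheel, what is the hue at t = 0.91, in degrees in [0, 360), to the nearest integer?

Hue: 40 − 338 = -298°, but |-298| > 180 so the shorter arc goes the other way: Δh = -298 + 360 = 62°.
H = 338 + 0.91 × (62) = 394.42 → 394 → 394 mod 360 = 34°

34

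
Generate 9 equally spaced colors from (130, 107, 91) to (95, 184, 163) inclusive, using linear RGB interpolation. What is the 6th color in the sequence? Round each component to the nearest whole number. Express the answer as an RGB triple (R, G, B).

With 9 swatches and endpoints inclusive, swatch 6 sits at t = (6 − 1)/(9 − 1) = 5/8 ≈ 0.625.
R = 130 + 0.625 × (95 − 130) = 108.125 → 108
G = 107 + 0.625 × (184 − 107) = 155.125 → 155
B = 91 + 0.625 × (163 − 91) = 136 → 136

(108, 155, 136)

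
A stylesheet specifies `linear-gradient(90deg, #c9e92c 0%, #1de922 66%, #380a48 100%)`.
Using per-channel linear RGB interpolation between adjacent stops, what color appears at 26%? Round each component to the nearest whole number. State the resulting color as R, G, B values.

26% lies between the 0% and 66% stops, so the local fraction is t = (26 − 0)/(66 − 0) = 26/66 ≈ 0.3939.
#c9e92c → (201, 233, 44); #1de922 → (29, 233, 34).
R = 201 + 0.3939 × (29 − 201) = 133.249 → 133
G = 233 + 0.3939 × (233 − 233) = 233 → 233
B = 44 + 0.3939 × (34 − 44) = 40.061 → 40

(133, 233, 40)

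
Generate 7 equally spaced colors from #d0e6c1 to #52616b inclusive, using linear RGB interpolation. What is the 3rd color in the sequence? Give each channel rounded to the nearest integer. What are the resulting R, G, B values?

(166, 186, 164)

With 7 swatches and endpoints inclusive, swatch 3 sits at t = (3 − 1)/(7 − 1) = 2/6 ≈ 0.3333.
#d0e6c1 → (208, 230, 193); #52616b → (82, 97, 107).
R = 208 + 0.3333 × (82 − 208) = 166.004 → 166
G = 230 + 0.3333 × (97 − 230) = 185.671 → 186
B = 193 + 0.3333 × (107 − 193) = 164.336 → 164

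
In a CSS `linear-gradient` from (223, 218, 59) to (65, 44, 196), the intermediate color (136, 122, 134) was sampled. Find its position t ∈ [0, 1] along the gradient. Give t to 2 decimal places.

0.55

Invert the lerp on the G channel (largest span, 174): t = (122 − 218) / (44 − 218) = -96/-174 = 0.55172.
Check on R: (136 − 223)/(65 − 223) = 0.5506 ✓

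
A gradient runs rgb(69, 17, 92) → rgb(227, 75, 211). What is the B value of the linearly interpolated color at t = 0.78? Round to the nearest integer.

185

B = 92 + 0.78 × (211 − 92) = 184.82 → 185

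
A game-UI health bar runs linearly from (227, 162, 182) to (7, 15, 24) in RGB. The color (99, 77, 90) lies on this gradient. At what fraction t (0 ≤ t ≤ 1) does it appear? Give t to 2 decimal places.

Invert the lerp on the R channel (largest span, 220): t = (99 − 227) / (7 − 227) = -128/-220 = 0.58182.
Check on G: (77 − 162)/(15 − 162) = 0.5782 ✓

0.58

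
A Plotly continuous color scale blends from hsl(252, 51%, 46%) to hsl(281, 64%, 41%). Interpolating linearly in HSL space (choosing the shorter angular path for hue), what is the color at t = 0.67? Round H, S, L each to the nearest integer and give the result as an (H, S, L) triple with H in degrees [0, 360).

Hue arc: Δh = 281 − 252 = 29° (|Δh| ≤ 180, already the shorter path).
H = 252 + 0.67 × (29) = 271.43 → 271°
S = 51 + 0.67 × (64 − 51) = 59.71 → 60%
L = 46 + 0.67 × (41 − 46) = 42.65 → 43%

(271, 60, 43)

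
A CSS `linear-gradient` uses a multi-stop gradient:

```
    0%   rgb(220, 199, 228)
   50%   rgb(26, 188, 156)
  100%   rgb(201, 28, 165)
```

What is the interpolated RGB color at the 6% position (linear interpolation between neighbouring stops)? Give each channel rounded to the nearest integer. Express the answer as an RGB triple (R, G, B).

6% lies between the 0% and 50% stops, so the local fraction is t = (6 − 0)/(50 − 0) = 6/50 ≈ 0.12.
R = 220 + 0.12 × (26 − 220) = 196.72 → 197
G = 199 + 0.12 × (188 − 199) = 197.68 → 198
B = 228 + 0.12 × (156 − 228) = 219.36 → 219

(197, 198, 219)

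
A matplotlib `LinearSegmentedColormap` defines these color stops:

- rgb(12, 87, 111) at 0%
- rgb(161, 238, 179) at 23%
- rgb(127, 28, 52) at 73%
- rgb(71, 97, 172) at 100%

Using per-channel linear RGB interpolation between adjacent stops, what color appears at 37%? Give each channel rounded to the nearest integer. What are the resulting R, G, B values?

(151, 179, 143)

37% lies between the 23% and 73% stops, so the local fraction is t = (37 − 23)/(73 − 23) = 14/50 ≈ 0.28.
R = 161 + 0.28 × (127 − 161) = 151.48 → 151
G = 238 + 0.28 × (28 − 238) = 179.2 → 179
B = 179 + 0.28 × (52 − 179) = 143.44 → 143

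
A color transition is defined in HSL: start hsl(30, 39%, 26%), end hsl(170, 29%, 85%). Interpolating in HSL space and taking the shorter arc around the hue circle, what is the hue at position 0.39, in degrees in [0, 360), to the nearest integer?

Hue arc: Δh = 170 − 30 = 140° (|Δh| ≤ 180, already the shorter path).
H = 30 + 0.39 × (140) = 84.6 → 85°

85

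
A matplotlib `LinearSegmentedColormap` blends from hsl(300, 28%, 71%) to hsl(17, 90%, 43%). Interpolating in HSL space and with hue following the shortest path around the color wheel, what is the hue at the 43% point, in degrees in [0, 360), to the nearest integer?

Hue: 17 − 300 = -283°, but |-283| > 180 so the shorter arc goes the other way: Δh = -283 + 360 = 77°.
H = 300 + 0.43 × (77) = 333.11 → 333°

333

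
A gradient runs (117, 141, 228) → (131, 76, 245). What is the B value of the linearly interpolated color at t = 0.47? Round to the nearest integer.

B = 228 + 0.47 × (245 − 228) = 235.99 → 236

236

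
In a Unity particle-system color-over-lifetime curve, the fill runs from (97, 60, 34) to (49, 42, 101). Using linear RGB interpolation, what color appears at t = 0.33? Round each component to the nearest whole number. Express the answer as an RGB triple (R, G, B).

R = 97 + 0.33 × (49 − 97) = 97 + 0.33 × -48 = 81.16 → 81
G = 60 + 0.33 × (42 − 60) = 60 + 0.33 × -18 = 54.06 → 54
B = 34 + 0.33 × (101 − 34) = 34 + 0.33 × 67 = 56.11 → 56

(81, 54, 56)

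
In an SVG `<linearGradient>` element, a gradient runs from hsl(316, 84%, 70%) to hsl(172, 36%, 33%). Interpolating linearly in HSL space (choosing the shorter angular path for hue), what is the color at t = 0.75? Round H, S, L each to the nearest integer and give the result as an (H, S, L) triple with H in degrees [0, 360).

Hue arc: Δh = 172 − 316 = -144° (|Δh| ≤ 180, already the shorter path).
H = 316 + 0.75 × (-144) = 208 → 208°
S = 84 + 0.75 × (36 − 84) = 48 → 48%
L = 70 + 0.75 × (33 − 70) = 42.25 → 42%

(208, 48, 42)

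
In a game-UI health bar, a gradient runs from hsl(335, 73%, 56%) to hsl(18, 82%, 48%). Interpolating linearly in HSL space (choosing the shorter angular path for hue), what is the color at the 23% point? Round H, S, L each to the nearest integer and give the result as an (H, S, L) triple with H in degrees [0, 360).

Hue: 18 − 335 = -317°, but |-317| > 180 so the shorter arc goes the other way: Δh = -317 + 360 = 43°.
H = 335 + 0.23 × (43) = 344.89 → 345°
S = 73 + 0.23 × (82 − 73) = 75.07 → 75%
L = 56 + 0.23 × (48 − 56) = 54.16 → 54%

(345, 75, 54)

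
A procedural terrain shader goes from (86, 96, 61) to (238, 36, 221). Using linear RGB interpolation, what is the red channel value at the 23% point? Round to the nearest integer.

121

R = 86 + 0.23 × (238 − 86) = 120.96 → 121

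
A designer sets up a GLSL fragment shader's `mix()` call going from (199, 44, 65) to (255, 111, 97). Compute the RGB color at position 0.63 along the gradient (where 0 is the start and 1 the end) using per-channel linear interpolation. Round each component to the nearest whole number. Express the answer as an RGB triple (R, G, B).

R = 199 + 0.63 × (255 − 199) = 199 + 0.63 × 56 = 234.28 → 234
G = 44 + 0.63 × (111 − 44) = 44 + 0.63 × 67 = 86.21 → 86
B = 65 + 0.63 × (97 − 65) = 65 + 0.63 × 32 = 85.16 → 85
So the blended color is (234, 86, 85), about #ea5655.

(234, 86, 85)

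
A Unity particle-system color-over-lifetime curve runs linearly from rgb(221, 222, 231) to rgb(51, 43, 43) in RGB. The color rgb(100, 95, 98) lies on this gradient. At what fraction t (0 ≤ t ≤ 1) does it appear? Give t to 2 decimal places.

0.71

Invert the lerp on the B channel (largest span, 188): t = (98 − 231) / (43 − 231) = -133/-188 = 0.70745.
Check on R: (100 − 221)/(51 − 221) = 0.7118 ✓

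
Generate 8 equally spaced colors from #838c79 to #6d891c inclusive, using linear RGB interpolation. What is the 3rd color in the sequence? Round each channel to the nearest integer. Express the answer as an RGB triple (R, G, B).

With 8 swatches and endpoints inclusive, swatch 3 sits at t = (3 − 1)/(8 − 1) = 2/7 ≈ 0.2857.
#838c79 → (131, 140, 121); #6d891c → (109, 137, 28).
R = 131 + 0.2857 × (109 − 131) = 124.715 → 125
G = 140 + 0.2857 × (137 − 140) = 139.143 → 139
B = 121 + 0.2857 × (28 − 121) = 94.43 → 94

(125, 139, 94)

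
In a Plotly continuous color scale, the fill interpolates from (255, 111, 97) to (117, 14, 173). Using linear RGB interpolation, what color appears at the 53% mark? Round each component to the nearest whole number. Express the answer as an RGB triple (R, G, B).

53% corresponds to t = 0.53.
R = 255 + 0.53 × (117 − 255) = 255 + 0.53 × -138 = 181.86 → 182
G = 111 + 0.53 × (14 − 111) = 111 + 0.53 × -97 = 59.59 → 60
B = 97 + 0.53 × (173 − 97) = 97 + 0.53 × 76 = 137.28 → 137

(182, 60, 137)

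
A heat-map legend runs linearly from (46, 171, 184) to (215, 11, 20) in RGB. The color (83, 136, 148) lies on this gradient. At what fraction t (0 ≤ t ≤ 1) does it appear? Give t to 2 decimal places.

Invert the lerp on the R channel (largest span, 169): t = (83 − 46) / (215 − 46) = 37/169 = 0.21893.
Check on G: (136 − 171)/(11 − 171) = 0.2188 ✓

0.22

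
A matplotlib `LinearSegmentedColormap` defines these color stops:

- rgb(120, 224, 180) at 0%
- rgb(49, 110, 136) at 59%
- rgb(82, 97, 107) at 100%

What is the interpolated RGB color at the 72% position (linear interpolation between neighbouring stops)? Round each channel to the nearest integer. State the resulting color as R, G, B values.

72% lies between the 59% and 100% stops, so the local fraction is t = (72 − 59)/(100 − 59) = 13/41 ≈ 0.3171.
R = 49 + 0.3171 × (82 − 49) = 59.464 → 59
G = 110 + 0.3171 × (97 − 110) = 105.878 → 106
B = 136 + 0.3171 × (107 − 136) = 126.804 → 127

(59, 106, 127)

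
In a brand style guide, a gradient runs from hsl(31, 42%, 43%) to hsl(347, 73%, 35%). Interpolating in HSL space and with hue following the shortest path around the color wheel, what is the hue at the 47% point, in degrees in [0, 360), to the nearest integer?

10

Hue: 347 − 31 = 316°, but |316| > 180 so the shorter arc goes the other way: Δh = 316 − 360 = -44°.
H = 31 + 0.47 × (-44) = 10.32 → 10°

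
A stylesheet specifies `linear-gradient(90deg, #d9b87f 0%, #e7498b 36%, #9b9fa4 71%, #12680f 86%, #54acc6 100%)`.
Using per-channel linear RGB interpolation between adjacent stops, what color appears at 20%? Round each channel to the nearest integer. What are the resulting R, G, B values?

20% lies between the 0% and 36% stops, so the local fraction is t = (20 − 0)/(36 − 0) = 20/36 ≈ 0.5556.
#d9b87f → (217, 184, 127); #e7498b → (231, 73, 139).
R = 217 + 0.5556 × (231 − 217) = 224.778 → 225
G = 184 + 0.5556 × (73 − 184) = 122.328 → 122
B = 127 + 0.5556 × (139 − 127) = 133.667 → 134

(225, 122, 134)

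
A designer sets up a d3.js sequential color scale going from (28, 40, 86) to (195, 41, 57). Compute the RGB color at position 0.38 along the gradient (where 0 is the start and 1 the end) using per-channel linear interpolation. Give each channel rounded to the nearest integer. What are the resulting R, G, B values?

(91, 40, 75)

R = 28 + 0.38 × (195 − 28) = 28 + 0.38 × 167 = 91.46 → 91
G = 40 + 0.38 × (41 − 40) = 40 + 0.38 × 1 = 40.38 → 40
B = 86 + 0.38 × (57 − 86) = 86 + 0.38 × -29 = 74.98 → 75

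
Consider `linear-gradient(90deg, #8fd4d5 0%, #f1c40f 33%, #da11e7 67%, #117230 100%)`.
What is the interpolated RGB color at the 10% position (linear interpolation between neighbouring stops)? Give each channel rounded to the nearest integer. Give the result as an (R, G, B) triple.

(173, 207, 153)

10% lies between the 0% and 33% stops, so the local fraction is t = (10 − 0)/(33 − 0) = 10/33 ≈ 0.303.
#8fd4d5 → (143, 212, 213); #f1c40f → (241, 196, 15).
R = 143 + 0.303 × (241 − 143) = 172.694 → 173
G = 212 + 0.303 × (196 − 212) = 207.152 → 207
B = 213 + 0.303 × (15 − 213) = 153.006 → 153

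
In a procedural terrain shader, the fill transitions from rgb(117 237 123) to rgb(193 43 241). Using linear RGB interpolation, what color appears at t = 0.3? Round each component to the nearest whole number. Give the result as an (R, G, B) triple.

R = 117 + 0.3 × (193 − 117) = 117 + 0.3 × 76 = 139.8 → 140
G = 237 + 0.3 × (43 − 237) = 237 + 0.3 × -194 = 178.8 → 179
B = 123 + 0.3 × (241 − 123) = 123 + 0.3 × 118 = 158.4 → 158

(140, 179, 158)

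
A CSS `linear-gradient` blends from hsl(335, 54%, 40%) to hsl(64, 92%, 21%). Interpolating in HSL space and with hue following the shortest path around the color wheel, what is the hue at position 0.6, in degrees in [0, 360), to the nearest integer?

Hue: 64 − 335 = -271°, but |-271| > 180 so the shorter arc goes the other way: Δh = -271 + 360 = 89°.
H = 335 + 0.6 × (89) = 388.4 → 388 → 388 mod 360 = 28°

28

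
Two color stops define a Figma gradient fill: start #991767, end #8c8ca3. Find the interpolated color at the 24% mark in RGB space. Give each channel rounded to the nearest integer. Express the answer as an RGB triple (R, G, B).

(150, 51, 117)

#991767 → (153, 23, 103); #8c8ca3 → (140, 140, 163).
24% corresponds to t = 0.24.
R = 153 + 0.24 × (140 − 153) = 153 + 0.24 × -13 = 149.88 → 150
G = 23 + 0.24 × (140 − 23) = 23 + 0.24 × 117 = 51.08 → 51
B = 103 + 0.24 × (163 − 103) = 103 + 0.24 × 60 = 117.4 → 117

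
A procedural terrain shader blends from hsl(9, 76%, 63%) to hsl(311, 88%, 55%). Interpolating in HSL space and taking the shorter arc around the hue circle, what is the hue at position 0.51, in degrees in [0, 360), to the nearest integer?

339

Hue: 311 − 9 = 302°, but |302| > 180 so the shorter arc goes the other way: Δh = 302 − 360 = -58°.
H = 9 + 0.51 × (-58) = -20.58 → -21 → -21 mod 360 = 339°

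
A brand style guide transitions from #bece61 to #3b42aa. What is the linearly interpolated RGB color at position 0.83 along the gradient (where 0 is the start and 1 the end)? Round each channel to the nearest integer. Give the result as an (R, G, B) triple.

(81, 90, 158)

#bece61 → (190, 206, 97); #3b42aa → (59, 66, 170).
R = 190 + 0.83 × (59 − 190) = 190 + 0.83 × -131 = 81.27 → 81
G = 206 + 0.83 × (66 − 206) = 206 + 0.83 × -140 = 89.8 → 90
B = 97 + 0.83 × (170 − 97) = 97 + 0.83 × 73 = 157.59 → 158
So the blended color is (81, 90, 158), about #515a9e.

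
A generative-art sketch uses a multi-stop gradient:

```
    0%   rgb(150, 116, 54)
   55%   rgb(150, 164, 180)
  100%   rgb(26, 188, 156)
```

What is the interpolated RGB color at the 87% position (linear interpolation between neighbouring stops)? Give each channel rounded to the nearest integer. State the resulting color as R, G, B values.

87% lies between the 55% and 100% stops, so the local fraction is t = (87 − 55)/(100 − 55) = 32/45 ≈ 0.7111.
R = 150 + 0.7111 × (26 − 150) = 61.824 → 62
G = 164 + 0.7111 × (188 − 164) = 181.066 → 181
B = 180 + 0.7111 × (156 − 180) = 162.934 → 163

(62, 181, 163)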